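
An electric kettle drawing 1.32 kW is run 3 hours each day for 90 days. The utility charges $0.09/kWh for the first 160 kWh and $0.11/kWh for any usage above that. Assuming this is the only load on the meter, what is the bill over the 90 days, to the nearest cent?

$36.00

Runtime = 3 h/day × 90 days = 270 h
Energy = 1.32 kW × 270 h = 356.4 kWh
Tier 1 (0–160 kWh): 160 × $0.09 = $14.4
Above 160 kWh: 196.4 × $0.11 = $21.604
Bill = $36.00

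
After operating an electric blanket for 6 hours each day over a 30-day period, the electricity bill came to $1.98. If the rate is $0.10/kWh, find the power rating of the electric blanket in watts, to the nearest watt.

110 W

Energy = $1.98 ÷ $0.10/kWh = 19.8 kWh
Runtime = 6 h/day × 30 days = 180 h
Power = 19.8 kWh ÷ 180 h = 0.11 kW = 110 W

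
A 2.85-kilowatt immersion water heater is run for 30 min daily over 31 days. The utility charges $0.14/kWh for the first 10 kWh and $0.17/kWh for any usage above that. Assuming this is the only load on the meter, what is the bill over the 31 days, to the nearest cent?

Runtime = 30 min × 31 = 930 min = 15.5 h
Energy = 2.85 kW × 15.5 h = 44.175 kWh
Tier 1 (0–10 kWh): 10 × $0.14 = $1.4
Above 10 kWh: 34.175 × $0.17 = $5.80975
Bill = $7.21

$7.21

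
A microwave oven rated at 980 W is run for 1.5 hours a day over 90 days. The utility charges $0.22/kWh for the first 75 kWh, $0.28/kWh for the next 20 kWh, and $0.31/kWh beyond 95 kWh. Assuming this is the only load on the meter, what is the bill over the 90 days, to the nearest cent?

Runtime = 1.5 h/day × 90 days = 135 h
Energy = 0.98 kW × 135 h = 132.3 kWh
Tier 1 (0–75 kWh): 75 × $0.22 = $16.5
Tier 2 (75–95 kWh): 20 × $0.28 = $5.6
Above 95 kWh: 37.3 × $0.31 = $11.563
Bill = $33.66

$33.66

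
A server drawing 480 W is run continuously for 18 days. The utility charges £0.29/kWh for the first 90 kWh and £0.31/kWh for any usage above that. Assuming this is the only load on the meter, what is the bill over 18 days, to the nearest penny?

£62.48

Runtime = 24 h × 18 = 432 h
Energy = 0.48 kW × 432 h = 207.36 kWh
Tier 1 (0–90 kWh): 90 × £0.29 = £26.1
Above 90 kWh: 117.36 × £0.31 = £36.3816
Bill = £62.48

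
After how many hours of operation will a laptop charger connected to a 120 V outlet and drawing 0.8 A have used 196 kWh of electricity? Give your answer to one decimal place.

Power = 0.8 A × 120 V = 96 W = 0.096 kW
Hours = 196 kWh ÷ 0.096 kW = 2041.7 h

2041.7 h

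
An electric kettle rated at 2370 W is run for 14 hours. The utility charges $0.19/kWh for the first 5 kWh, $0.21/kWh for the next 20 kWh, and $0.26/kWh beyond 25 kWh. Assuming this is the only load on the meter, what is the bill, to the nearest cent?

$7.28

Energy = 2.37 kW × 14 h = 33.18 kWh
Tier 1 (0–5 kWh): 5 × $0.19 = $0.95
Tier 2 (5–25 kWh): 20 × $0.21 = $4.2
Above 25 kWh: 8.18 × $0.26 = $2.1268
Bill = $7.28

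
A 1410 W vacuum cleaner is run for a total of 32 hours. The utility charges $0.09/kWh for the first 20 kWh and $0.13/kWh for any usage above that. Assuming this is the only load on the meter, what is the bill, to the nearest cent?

$5.07

Energy = 1.41 kW × 32 h = 45.12 kWh
Tier 1 (0–20 kWh): 20 × $0.09 = $1.8
Above 20 kWh: 25.12 × $0.13 = $3.2656
Bill = $5.07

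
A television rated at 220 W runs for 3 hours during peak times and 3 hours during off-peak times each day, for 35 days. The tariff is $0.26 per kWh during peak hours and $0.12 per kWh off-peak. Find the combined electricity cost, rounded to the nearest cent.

Peak energy = 0.22 kW × 3 h × 35 = 23.1 kWh
Off-peak energy = 0.22 kW × 3 h × 35 = 23.1 kWh
Cost = 23.1 × $0.26 + 23.1 × $0.12 = $6.006 + $2.772 = $8.78

$8.78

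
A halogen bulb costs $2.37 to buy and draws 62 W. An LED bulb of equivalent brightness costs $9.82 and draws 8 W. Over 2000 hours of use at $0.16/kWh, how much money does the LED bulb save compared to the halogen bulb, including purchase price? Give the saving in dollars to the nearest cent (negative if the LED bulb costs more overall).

halogen bulb: $2.37 + (62/1000) kW × 2000 h × $0.16 = $2.37 + $19.84 = $22.21
LED bulb: $9.82 + (8/1000) kW × 2000 h × $0.16 = $9.82 + $2.56 = $12.38
Saving = $22.21 − $12.38 = $9.83

$9.83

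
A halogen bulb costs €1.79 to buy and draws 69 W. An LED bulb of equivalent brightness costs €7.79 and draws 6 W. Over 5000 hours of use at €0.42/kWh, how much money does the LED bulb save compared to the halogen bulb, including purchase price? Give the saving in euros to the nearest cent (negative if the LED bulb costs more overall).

halogen bulb: €1.79 + (69/1000) kW × 5000 h × €0.42 = €1.79 + €144.9 = €146.69
LED bulb: €7.79 + (6/1000) kW × 5000 h × €0.42 = €7.79 + €12.6 = €20.39
Saving = €146.69 − €20.39 = €126.3

€126.30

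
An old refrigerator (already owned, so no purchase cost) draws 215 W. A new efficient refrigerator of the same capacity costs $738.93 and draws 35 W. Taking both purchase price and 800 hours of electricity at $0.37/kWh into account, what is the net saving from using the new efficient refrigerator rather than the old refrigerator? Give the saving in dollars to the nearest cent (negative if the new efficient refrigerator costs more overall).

old refrigerator: $0.00 + (215/1000) kW × 800 h × $0.37 = $0.00 + $63.64 = $63.64
new efficient refrigerator: $738.93 + (35/1000) kW × 800 h × $0.37 = $738.93 + $10.36 = $749.29
Saving = $63.64 − $749.29 = −$685.65

-$685.65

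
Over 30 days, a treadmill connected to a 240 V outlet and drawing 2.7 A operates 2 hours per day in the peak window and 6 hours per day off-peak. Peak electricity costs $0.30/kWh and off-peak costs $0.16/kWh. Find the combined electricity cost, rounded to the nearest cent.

$30.33

Power = 2.7 A × 240 V = 648 W = 0.648 kW
Peak energy = 0.648 kW × 2 h × 30 = 38.88 kWh
Off-peak energy = 0.648 kW × 6 h × 30 = 116.64 kWh
Cost = 38.88 × $0.30 + 116.64 × $0.16 = $11.664 + $18.6624 = $30.33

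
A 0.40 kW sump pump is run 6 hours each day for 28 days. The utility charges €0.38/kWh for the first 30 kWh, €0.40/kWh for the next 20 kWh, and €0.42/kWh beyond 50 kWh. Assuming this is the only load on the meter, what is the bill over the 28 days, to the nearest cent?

€26.62

Runtime = 6 h/day × 28 days = 168 h
Energy = 0.4 kW × 168 h = 67.2 kWh
Tier 1 (0–30 kWh): 30 × €0.38 = €11.4
Tier 2 (30–50 kWh): 20 × €0.40 = €8
Above 50 kWh: 17.2 × €0.42 = €7.224
Bill = €26.62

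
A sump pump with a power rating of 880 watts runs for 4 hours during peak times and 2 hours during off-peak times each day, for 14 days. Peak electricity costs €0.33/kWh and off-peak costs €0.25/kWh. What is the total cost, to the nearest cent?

€22.42

Peak energy = 0.88 kW × 4 h × 14 = 49.28 kWh
Off-peak energy = 0.88 kW × 2 h × 14 = 24.64 kWh
Cost = 49.28 × €0.33 + 24.64 × €0.25 = €16.2624 + €6.16 = €22.42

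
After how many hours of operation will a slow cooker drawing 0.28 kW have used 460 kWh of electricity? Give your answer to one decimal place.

Hours = 460 kWh ÷ 0.28 kW = 1642.9 h

1642.9 h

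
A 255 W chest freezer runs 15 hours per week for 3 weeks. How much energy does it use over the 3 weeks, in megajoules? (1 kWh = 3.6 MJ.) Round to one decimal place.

41.3 MJ

Runtime = 15 h/week × 3 weeks = 45 h
Energy = 0.255 kW × 45 h = 11.475 kWh
= 11.475 × 3.6 MJ = 41.3 MJ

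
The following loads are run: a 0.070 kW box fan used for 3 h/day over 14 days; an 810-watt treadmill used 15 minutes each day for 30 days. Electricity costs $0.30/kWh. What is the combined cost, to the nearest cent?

$2.70

box fan: Runtime = 3 h/day × 14 days = 42 h
box fan: 0.07 kW × 42 h = 2.94 kWh
treadmill: Runtime = 15 min × 30 = 450 min = 7.5 h
treadmill: 0.81 kW × 7.5 h = 6.075 kWh
Total energy = 9.015 kWh
Cost = 9.015 × $0.30 = $2.70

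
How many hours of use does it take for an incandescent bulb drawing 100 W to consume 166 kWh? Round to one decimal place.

1660.0 h

Hours = 166 kWh ÷ 0.1 kW = 1660.0 h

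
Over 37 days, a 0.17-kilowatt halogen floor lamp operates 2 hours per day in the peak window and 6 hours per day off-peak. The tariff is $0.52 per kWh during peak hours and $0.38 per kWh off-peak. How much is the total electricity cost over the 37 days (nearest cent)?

Peak energy = 0.17 kW × 2 h × 37 = 12.58 kWh
Off-peak energy = 0.17 kW × 6 h × 37 = 37.74 kWh
Cost = 12.58 × $0.52 + 37.74 × $0.38 = $6.5416 + $14.3412 = $20.88

$20.88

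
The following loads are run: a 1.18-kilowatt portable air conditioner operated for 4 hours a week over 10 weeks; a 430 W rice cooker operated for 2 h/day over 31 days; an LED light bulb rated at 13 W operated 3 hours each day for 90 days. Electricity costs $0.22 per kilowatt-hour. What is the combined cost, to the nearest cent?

portable air conditioner: Runtime = 4 h/week × 10 weeks = 40 h
portable air conditioner: 1.18 kW × 40 h = 47.2 kWh
rice cooker: Runtime = 2 h/day × 31 days = 62 h
rice cooker: 0.43 kW × 62 h = 26.66 kWh
LED light bulb: Runtime = 3 h/day × 90 days = 270 h
LED light bulb: 0.013 kW × 270 h = 3.51 kWh
Total energy = 77.37 kWh
Cost = 77.37 × $0.22 = $17.02

$17.02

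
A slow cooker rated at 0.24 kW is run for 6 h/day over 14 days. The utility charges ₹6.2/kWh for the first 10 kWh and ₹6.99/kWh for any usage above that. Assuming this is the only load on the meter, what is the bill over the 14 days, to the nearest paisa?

₹133.02

Runtime = 6 h/day × 14 days = 84 h
Energy = 0.24 kW × 84 h = 20.16 kWh
Tier 1 (0–10 kWh): 10 × ₹6.2 = ₹62
Above 10 kWh: 10.16 × ₹6.99 = ₹71.0184
Bill = ₹133.02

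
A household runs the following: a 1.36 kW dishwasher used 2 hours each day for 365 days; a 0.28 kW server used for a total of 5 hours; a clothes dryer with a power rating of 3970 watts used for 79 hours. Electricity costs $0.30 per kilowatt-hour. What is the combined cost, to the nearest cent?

dishwasher: Runtime = 2 h/day × 365 days = 730 h
dishwasher: 1.36 kW × 730 h = 992.8 kWh
server: 0.28 kW × 5 h = 1.4 kWh
clothes dryer: 3.97 kW × 79 h = 313.63 kWh
Total energy = 1307.83 kWh
Cost = 1307.83 × $0.30 = $392.35

$392.35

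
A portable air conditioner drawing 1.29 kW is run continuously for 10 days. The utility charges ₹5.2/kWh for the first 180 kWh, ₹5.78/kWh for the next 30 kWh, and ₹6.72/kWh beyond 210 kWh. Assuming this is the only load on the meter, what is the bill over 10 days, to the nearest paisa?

₹1778.71

Runtime = 24 h × 10 = 240 h
Energy = 1.29 kW × 240 h = 309.6 kWh
Tier 1 (0–180 kWh): 180 × ₹5.2 = ₹936
Tier 2 (180–210 kWh): 30 × ₹5.78 = ₹173.4
Above 210 kWh: 99.6 × ₹6.72 = ₹669.312
Bill = ₹1778.71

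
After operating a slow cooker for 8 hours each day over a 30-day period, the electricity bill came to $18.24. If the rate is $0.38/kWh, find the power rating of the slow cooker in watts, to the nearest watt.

Energy = $18.24 ÷ $0.38/kWh = 48 kWh
Runtime = 8 h/day × 30 days = 240 h
Power = 48 kWh ÷ 240 h = 0.2 kW = 200 W

200 W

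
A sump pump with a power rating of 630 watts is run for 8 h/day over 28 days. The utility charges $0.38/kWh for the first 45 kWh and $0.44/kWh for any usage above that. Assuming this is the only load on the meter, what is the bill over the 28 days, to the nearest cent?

Runtime = 8 h/day × 28 days = 224 h
Energy = 0.63 kW × 224 h = 141.12 kWh
Tier 1 (0–45 kWh): 45 × $0.38 = $17.1
Above 45 kWh: 96.12 × $0.44 = $42.2928
Bill = $59.39

$59.39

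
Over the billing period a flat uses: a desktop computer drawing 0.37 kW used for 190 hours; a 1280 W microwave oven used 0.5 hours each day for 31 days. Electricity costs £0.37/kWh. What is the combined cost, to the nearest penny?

desktop computer: 0.37 kW × 190 h = 70.3 kWh
microwave oven: Runtime = 0.5 h/day × 31 days = 15.5 h
microwave oven: 1.28 kW × 15.5 h = 19.84 kWh
Total energy = 90.14 kWh
Cost = 90.14 × £0.37 = £33.35

£33.35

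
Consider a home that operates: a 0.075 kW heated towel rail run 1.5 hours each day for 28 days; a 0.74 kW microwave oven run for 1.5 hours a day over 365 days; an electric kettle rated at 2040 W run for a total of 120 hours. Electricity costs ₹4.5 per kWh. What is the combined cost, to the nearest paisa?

₹2938.95

heated towel rail: Runtime = 1.5 h/day × 28 days = 42 h
heated towel rail: 0.075 kW × 42 h = 3.15 kWh
microwave oven: Runtime = 1.5 h/day × 365 days = 547.5 h
microwave oven: 0.74 kW × 547.5 h = 405.15 kWh
electric kettle: 2.04 kW × 120 h = 244.8 kWh
Total energy = 653.1 kWh
Cost = 653.1 × ₹4.5 = ₹2938.95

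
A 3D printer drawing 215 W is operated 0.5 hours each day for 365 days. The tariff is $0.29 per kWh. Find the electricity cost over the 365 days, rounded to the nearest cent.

Runtime = 0.5 h/day × 365 days = 182.5 h
Energy = 0.215 kW × 182.5 h = 39.2375 kWh
Cost = 39.2375 kWh × $0.29/kWh = $11.38

$11.38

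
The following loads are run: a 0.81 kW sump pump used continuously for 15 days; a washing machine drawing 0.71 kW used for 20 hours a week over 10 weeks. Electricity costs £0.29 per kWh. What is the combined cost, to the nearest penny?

£125.74

sump pump: Runtime = 24 h × 15 = 360 h
sump pump: 0.81 kW × 360 h = 291.6 kWh
washing machine: Runtime = 20 h/week × 10 weeks = 200 h
washing machine: 0.71 kW × 200 h = 142 kWh
Total energy = 433.6 kWh
Cost = 433.6 × £0.29 = £125.74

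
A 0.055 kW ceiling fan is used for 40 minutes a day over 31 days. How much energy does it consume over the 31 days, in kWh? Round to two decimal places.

Runtime = 40 min × 31 = 1240 min = 20.666666… h
Energy = 0.055 kW × 20.666666… h = 1.136666… kWh ≈ 1.14 kWh

1.14 kWh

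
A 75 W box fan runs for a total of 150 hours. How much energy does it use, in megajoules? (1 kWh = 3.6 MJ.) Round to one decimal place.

40.5 MJ

Energy = 0.075 kW × 150 h = 11.25 kWh
= 11.25 × 3.6 MJ = 40.5 MJ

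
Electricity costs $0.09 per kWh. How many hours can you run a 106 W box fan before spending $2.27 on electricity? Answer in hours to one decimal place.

237.9 h

Energy available = $2.27 ÷ $0.09/kWh = 25.2222 kWh
Hours = 25.2222 kWh ÷ 0.106 kW = 237.9 h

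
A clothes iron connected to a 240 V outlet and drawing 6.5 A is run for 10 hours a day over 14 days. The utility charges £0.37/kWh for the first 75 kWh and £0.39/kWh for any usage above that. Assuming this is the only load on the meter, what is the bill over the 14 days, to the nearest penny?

Power = 6.5 A × 240 V = 1560 W = 1.56 kW
Runtime = 10 h/day × 14 days = 140 h
Energy = 1.56 kW × 140 h = 218.4 kWh
Tier 1 (0–75 kWh): 75 × £0.37 = £27.75
Above 75 kWh: 143.4 × £0.39 = £55.926
Bill = £83.68

£83.68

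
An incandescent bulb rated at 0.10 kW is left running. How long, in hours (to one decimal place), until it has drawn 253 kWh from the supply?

2530.0 h

Hours = 253 kWh ÷ 0.1 kW = 2530.0 h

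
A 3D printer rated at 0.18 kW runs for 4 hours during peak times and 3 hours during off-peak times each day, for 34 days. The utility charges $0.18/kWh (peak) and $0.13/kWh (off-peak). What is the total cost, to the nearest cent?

Peak energy = 0.18 kW × 4 h × 34 = 24.48 kWh
Off-peak energy = 0.18 kW × 3 h × 34 = 18.36 kWh
Cost = 24.48 × $0.18 + 18.36 × $0.13 = $4.4064 + $2.3868 = $6.79

$6.79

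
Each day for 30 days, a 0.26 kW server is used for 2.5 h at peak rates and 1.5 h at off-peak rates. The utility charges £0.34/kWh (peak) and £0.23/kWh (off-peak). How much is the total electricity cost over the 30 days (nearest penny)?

£9.32

Peak energy = 0.26 kW × 2.5 h × 30 = 19.5 kWh
Off-peak energy = 0.26 kW × 1.5 h × 30 = 11.7 kWh
Cost = 19.5 × £0.34 + 11.7 × £0.23 = £6.63 + £2.691 = £9.32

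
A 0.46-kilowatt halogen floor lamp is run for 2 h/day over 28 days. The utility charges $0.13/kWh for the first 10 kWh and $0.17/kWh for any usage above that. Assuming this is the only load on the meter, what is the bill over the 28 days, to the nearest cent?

Runtime = 2 h/day × 28 days = 56 h
Energy = 0.46 kW × 56 h = 25.76 kWh
Tier 1 (0–10 kWh): 10 × $0.13 = $1.3
Above 10 kWh: 15.76 × $0.17 = $2.6792
Bill = $3.98

$3.98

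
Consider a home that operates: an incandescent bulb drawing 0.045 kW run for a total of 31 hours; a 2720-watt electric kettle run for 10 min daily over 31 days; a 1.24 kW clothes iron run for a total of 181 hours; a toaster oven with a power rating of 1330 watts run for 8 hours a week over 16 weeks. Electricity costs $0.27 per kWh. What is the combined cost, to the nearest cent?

$110.73

incandescent bulb: 0.045 kW × 31 h = 1.395 kWh
electric kettle: Runtime = 10 min × 31 = 310 min = 5.166666… h
electric kettle: 2.72 kW × 5.166666… h = 14.053333… kWh
clothes iron: 1.24 kW × 181 h = 224.44 kWh
toaster oven: Runtime = 8 h/week × 16 weeks = 128 h
toaster oven: 1.33 kW × 128 h = 170.24 kWh
Total energy = 410.128333… kWh
Cost = 410.128333… × $0.27 = $110.73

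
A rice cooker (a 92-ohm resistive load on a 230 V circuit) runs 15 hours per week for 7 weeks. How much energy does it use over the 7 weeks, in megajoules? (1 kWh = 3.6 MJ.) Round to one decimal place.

Power = V²/R = 230²/92 = 575 W = 0.575 kW
Runtime = 15 h/week × 7 weeks = 105 h
Energy = 0.575 kW × 105 h = 60.375 kWh
= 60.375 × 3.6 MJ = 217.4 MJ

217.4 MJ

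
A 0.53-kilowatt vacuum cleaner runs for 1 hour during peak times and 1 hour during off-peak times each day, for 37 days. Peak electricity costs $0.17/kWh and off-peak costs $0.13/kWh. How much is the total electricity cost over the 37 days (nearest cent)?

Peak energy = 0.53 kW × 1 h × 37 = 19.61 kWh
Off-peak energy = 0.53 kW × 1 h × 37 = 19.61 kWh
Cost = 19.61 × $0.17 + 19.61 × $0.13 = $3.3337 + $2.5493 = $5.88

$5.88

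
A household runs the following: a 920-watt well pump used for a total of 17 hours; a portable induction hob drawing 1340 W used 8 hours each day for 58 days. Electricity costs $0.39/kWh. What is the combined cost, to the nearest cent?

$248.59

well pump: 0.92 kW × 17 h = 15.64 kWh
portable induction hob: Runtime = 8 h/day × 58 days = 464 h
portable induction hob: 1.34 kW × 464 h = 621.76 kWh
Total energy = 637.4 kWh
Cost = 637.4 × $0.39 = $248.59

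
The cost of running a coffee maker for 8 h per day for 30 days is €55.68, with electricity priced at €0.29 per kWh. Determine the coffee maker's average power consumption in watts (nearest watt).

Energy = €55.68 ÷ €0.29/kWh = 192 kWh
Runtime = 8 h/day × 30 days = 240 h
Power = 192 kWh ÷ 240 h = 0.8 kW = 800 W

800 W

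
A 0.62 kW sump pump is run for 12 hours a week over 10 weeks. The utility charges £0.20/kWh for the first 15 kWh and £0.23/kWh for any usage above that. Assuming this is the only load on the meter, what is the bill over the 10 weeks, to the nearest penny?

Runtime = 12 h/week × 10 weeks = 120 h
Energy = 0.62 kW × 120 h = 74.4 kWh
Tier 1 (0–15 kWh): 15 × £0.20 = £3
Above 15 kWh: 59.4 × £0.23 = £13.662
Bill = £16.66

£16.66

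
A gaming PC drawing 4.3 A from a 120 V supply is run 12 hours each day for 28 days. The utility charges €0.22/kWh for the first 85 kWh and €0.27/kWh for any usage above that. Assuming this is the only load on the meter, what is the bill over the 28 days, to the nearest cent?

€42.56

Power = 4.3 A × 120 V = 516 W = 0.516 kW
Runtime = 12 h/day × 28 days = 336 h
Energy = 0.516 kW × 336 h = 173.376 kWh
Tier 1 (0–85 kWh): 85 × €0.22 = €18.7
Above 85 kWh: 88.376 × €0.27 = €23.86152
Bill = €42.56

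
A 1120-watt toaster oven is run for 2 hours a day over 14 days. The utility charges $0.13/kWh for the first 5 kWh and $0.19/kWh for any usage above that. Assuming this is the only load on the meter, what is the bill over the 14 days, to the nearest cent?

Runtime = 2 h/day × 14 days = 28 h
Energy = 1.12 kW × 28 h = 31.36 kWh
Tier 1 (0–5 kWh): 5 × $0.13 = $0.65
Above 5 kWh: 26.36 × $0.19 = $5.0084
Bill = $5.66

$5.66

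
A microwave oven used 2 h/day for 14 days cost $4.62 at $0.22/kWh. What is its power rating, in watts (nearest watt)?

Energy = $4.62 ÷ $0.22/kWh = 21 kWh
Runtime = 2 h/day × 14 days = 28 h
Power = 21 kWh ÷ 28 h = 0.75 kW = 750 W

750 W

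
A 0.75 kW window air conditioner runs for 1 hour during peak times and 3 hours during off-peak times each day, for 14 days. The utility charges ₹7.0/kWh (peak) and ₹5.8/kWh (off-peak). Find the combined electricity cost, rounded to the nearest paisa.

Peak energy = 0.75 kW × 1 h × 14 = 10.5 kWh
Off-peak energy = 0.75 kW × 3 h × 14 = 31.5 kWh
Cost = 10.5 × ₹7.0 + 31.5 × ₹5.8 = ₹73.5 + ₹182.7 = ₹256.20

₹256.20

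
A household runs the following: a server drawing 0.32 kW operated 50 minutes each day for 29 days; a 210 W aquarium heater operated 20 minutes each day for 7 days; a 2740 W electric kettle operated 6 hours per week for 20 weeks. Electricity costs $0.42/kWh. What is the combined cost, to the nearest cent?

server: Runtime = 50 min × 29 = 1450 min = 24.166666… h
server: 0.32 kW × 24.166666… h = 7.733333… kWh
aquarium heater: Runtime = 20 min × 7 = 140 min = 2.333333… h
aquarium heater: 0.21 kW × 2.333333… h = 0.49 kWh
electric kettle: Runtime = 6 h/week × 20 weeks = 120 h
electric kettle: 2.74 kW × 120 h = 328.8 kWh
Total energy = 337.023333… kWh
Cost = 337.023333… × $0.42 = $141.55

$141.55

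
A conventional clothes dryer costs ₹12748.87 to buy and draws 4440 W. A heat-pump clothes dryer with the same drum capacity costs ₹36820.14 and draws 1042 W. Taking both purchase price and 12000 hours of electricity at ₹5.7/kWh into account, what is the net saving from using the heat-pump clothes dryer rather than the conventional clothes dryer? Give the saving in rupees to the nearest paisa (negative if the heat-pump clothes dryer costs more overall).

conventional clothes dryer: ₹12748.87 + (4440/1000) kW × 12000 h × ₹5.7 = ₹12748.87 + ₹303696 = ₹316444.87
heat-pump clothes dryer: ₹36820.14 + (1042/1000) kW × 12000 h × ₹5.7 = ₹36820.14 + ₹71272.8 = ₹108092.94
Saving = ₹316444.87 − ₹108092.94 = ₹208351.93

₹208351.93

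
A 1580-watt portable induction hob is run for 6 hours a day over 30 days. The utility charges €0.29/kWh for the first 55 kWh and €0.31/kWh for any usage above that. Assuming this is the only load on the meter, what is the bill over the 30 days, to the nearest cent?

Runtime = 6 h/day × 30 days = 180 h
Energy = 1.58 kW × 180 h = 284.4 kWh
Tier 1 (0–55 kWh): 55 × €0.29 = €15.95
Above 55 kWh: 229.4 × €0.31 = €71.114
Bill = €87.06

€87.06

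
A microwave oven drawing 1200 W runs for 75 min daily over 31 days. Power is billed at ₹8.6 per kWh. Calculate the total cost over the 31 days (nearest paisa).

Runtime = 75 min × 31 = 2325 min = 38.75 h
Energy = 1.2 kW × 38.75 h = 46.5 kWh
Cost = 46.5 kWh × ₹8.6/kWh = ₹399.90

₹399.90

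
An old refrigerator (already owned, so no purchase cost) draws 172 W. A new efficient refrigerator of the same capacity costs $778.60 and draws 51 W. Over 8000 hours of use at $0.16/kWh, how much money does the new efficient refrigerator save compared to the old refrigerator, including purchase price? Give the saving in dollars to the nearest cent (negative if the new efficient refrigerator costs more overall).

-$623.72

old refrigerator: $0.00 + (172/1000) kW × 8000 h × $0.16 = $0.00 + $220.16 = $220.16
new efficient refrigerator: $778.60 + (51/1000) kW × 8000 h × $0.16 = $778.60 + $65.28 = $843.88
Saving = $220.16 − $843.88 = −$623.72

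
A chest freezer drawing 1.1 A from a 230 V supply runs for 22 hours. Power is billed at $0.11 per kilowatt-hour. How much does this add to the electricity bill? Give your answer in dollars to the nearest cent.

Power = 1.1 A × 230 V = 253 W = 0.253 kW
Energy = 0.253 kW × 22 h = 5.566 kWh
Cost = 5.566 kWh × $0.11/kWh = $0.61

$0.61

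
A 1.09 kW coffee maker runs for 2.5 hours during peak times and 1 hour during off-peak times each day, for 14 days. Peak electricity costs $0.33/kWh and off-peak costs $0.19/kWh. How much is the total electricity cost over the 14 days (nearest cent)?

$15.49

Peak energy = 1.09 kW × 2.5 h × 14 = 38.15 kWh
Off-peak energy = 1.09 kW × 1 h × 14 = 15.26 kWh
Cost = 38.15 × $0.33 + 15.26 × $0.19 = $12.5895 + $2.8994 = $15.49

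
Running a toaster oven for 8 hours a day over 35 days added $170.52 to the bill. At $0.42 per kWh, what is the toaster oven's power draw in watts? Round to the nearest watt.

Energy = $170.52 ÷ $0.42/kWh = 406 kWh
Runtime = 8 h/day × 35 days = 280 h
Power = 406 kWh ÷ 280 h = 1.45 kW = 1450 W

1450 W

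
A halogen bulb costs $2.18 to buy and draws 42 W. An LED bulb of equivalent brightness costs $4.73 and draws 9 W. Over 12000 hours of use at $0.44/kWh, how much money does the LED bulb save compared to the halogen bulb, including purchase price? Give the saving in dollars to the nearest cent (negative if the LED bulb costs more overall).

halogen bulb: $2.18 + (42/1000) kW × 12000 h × $0.44 = $2.18 + $221.76 = $223.94
LED bulb: $4.73 + (9/1000) kW × 12000 h × $0.44 = $4.73 + $47.52 = $52.25
Saving = $223.94 − $52.25 = $171.69

$171.69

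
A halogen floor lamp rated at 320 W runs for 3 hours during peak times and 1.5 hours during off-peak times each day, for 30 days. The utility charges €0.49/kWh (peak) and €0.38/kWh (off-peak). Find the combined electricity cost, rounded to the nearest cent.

€19.58

Peak energy = 0.32 kW × 3 h × 30 = 28.8 kWh
Off-peak energy = 0.32 kW × 1.5 h × 30 = 14.4 kWh
Cost = 28.8 × €0.49 + 14.4 × €0.38 = €14.112 + €5.472 = €19.58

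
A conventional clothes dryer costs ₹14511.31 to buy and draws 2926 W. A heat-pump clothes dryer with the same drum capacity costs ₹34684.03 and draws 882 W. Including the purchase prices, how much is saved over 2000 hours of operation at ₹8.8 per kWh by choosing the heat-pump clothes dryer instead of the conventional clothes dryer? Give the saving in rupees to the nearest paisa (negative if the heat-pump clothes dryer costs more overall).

₹15801.68

conventional clothes dryer: ₹14511.31 + (2926/1000) kW × 2000 h × ₹8.8 = ₹14511.31 + ₹51497.6 = ₹66008.91
heat-pump clothes dryer: ₹34684.03 + (882/1000) kW × 2000 h × ₹8.8 = ₹34684.03 + ₹15523.2 = ₹50207.23
Saving = ₹66008.91 − ₹50207.23 = ₹15801.68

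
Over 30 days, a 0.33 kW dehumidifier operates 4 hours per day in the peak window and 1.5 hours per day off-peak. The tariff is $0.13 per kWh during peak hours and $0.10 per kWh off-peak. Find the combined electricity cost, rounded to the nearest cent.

Peak energy = 0.33 kW × 4 h × 30 = 39.6 kWh
Off-peak energy = 0.33 kW × 1.5 h × 30 = 14.85 kWh
Cost = 39.6 × $0.13 + 14.85 × $0.10 = $5.148 + $1.485 = $6.63

$6.63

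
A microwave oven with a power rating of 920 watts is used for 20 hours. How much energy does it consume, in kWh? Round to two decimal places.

18.40 kWh

Energy = 0.92 kW × 20 h = 18.4 kWh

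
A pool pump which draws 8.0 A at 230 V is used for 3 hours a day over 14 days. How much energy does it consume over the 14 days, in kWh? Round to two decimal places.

Power = 8.0 A × 230 V = 1840 W = 1.84 kW
Runtime = 3 h/day × 14 days = 42 h
Energy = 1.84 kW × 42 h = 77.28 kWh

77.28 kWh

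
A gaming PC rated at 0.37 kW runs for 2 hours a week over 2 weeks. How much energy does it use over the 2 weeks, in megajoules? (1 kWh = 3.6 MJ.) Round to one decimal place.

5.3 MJ

Runtime = 2 h/week × 2 weeks = 4 h
Energy = 0.37 kW × 4 h = 1.48 kWh
= 1.48 × 3.6 MJ = 5.3 MJ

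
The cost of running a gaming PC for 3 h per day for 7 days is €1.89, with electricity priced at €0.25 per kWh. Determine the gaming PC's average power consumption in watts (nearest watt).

360 W

Energy = €1.89 ÷ €0.25/kWh = 7.56 kWh
Runtime = 3 h/day × 7 days = 21 h
Power = 7.56 kWh ÷ 21 h = 0.36 kW = 360 W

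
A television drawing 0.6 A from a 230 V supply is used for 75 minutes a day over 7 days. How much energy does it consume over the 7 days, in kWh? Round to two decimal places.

1.21 kWh

Power = 0.6 A × 230 V = 138 W = 0.138 kW
Runtime = 75 min × 7 = 525 min = 8.75 h
Energy = 0.138 kW × 8.75 h = 1.2075 kWh ≈ 1.21 kWh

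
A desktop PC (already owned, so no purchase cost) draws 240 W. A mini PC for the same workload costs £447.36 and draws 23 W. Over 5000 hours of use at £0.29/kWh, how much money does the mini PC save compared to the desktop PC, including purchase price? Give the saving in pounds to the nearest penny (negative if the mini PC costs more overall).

desktop PC: £0.00 + (240/1000) kW × 5000 h × £0.29 = £0.00 + £348 = £348
mini PC: £447.36 + (23/1000) kW × 5000 h × £0.29 = £447.36 + £33.35 = £480.71
Saving = £348 − £480.71 = −£132.71

-£132.71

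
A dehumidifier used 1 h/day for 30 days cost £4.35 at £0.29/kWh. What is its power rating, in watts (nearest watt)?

500 W

Energy = £4.35 ÷ £0.29/kWh = 15 kWh
Runtime = 1 h/day × 30 days = 30 h
Power = 15 kWh ÷ 30 h = 0.5 kW = 500 W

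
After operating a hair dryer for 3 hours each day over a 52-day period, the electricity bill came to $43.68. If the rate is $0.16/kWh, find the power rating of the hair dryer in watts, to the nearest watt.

Energy = $43.68 ÷ $0.16/kWh = 273 kWh
Runtime = 3 h/day × 52 days = 156 h
Power = 273 kWh ÷ 156 h = 1.75 kW = 1750 W

1750 W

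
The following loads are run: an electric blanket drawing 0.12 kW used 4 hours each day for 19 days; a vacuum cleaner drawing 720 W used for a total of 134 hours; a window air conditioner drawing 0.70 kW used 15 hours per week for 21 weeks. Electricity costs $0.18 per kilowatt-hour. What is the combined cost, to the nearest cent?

$58.70

electric blanket: Runtime = 4 h/day × 19 days = 76 h
electric blanket: 0.12 kW × 76 h = 9.12 kWh
vacuum cleaner: 0.72 kW × 134 h = 96.48 kWh
window air conditioner: Runtime = 15 h/week × 21 weeks = 315 h
window air conditioner: 0.7 kW × 315 h = 220.5 kWh
Total energy = 326.1 kWh
Cost = 326.1 × $0.18 = $58.70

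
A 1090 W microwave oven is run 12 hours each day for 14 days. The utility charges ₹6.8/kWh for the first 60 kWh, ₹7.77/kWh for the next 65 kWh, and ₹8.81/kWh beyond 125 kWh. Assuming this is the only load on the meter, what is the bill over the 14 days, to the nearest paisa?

₹1425.09

Runtime = 12 h/day × 14 days = 168 h
Energy = 1.09 kW × 168 h = 183.12 kWh
Tier 1 (0–60 kWh): 60 × ₹6.8 = ₹408
Tier 2 (60–125 kWh): 65 × ₹7.77 = ₹505.05
Above 125 kWh: 58.12 × ₹8.81 = ₹512.0372
Bill = ₹1425.09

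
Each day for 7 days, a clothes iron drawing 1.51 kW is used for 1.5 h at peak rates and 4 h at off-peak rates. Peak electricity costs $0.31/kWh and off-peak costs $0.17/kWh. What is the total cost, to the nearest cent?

Peak energy = 1.51 kW × 1.5 h × 7 = 15.855 kWh
Off-peak energy = 1.51 kW × 4 h × 7 = 42.28 kWh
Cost = 15.855 × $0.31 + 42.28 × $0.17 = $4.91505 + $7.1876 = $12.10

$12.10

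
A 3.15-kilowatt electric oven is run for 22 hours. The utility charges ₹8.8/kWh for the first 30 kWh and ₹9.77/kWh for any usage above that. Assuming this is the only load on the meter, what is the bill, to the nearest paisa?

Energy = 3.15 kW × 22 h = 69.3 kWh
Tier 1 (0–30 kWh): 30 × ₹8.8 = ₹264
Above 30 kWh: 39.3 × ₹9.77 = ₹383.961
Bill = ₹647.96

₹647.96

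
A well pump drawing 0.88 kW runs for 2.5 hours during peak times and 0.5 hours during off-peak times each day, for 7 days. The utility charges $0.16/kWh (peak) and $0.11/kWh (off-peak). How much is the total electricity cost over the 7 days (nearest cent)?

$2.80

Peak energy = 0.88 kW × 2.5 h × 7 = 15.4 kWh
Off-peak energy = 0.88 kW × 0.5 h × 7 = 3.08 kWh
Cost = 15.4 × $0.16 + 3.08 × $0.11 = $2.464 + $0.3388 = $2.80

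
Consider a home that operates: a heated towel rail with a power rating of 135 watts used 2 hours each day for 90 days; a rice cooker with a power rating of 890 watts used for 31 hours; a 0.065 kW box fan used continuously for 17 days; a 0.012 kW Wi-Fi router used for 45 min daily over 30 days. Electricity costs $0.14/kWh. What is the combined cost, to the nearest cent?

heated towel rail: Runtime = 2 h/day × 90 days = 180 h
heated towel rail: 0.135 kW × 180 h = 24.3 kWh
rice cooker: 0.89 kW × 31 h = 27.59 kWh
box fan: Runtime = 24 h × 17 = 408 h
box fan: 0.065 kW × 408 h = 26.52 kWh
Wi-Fi router: Runtime = 45 min × 30 = 1350 min = 22.5 h
Wi-Fi router: 0.012 kW × 22.5 h = 0.27 kWh
Total energy = 78.68 kWh
Cost = 78.68 × $0.14 = $11.02

$11.02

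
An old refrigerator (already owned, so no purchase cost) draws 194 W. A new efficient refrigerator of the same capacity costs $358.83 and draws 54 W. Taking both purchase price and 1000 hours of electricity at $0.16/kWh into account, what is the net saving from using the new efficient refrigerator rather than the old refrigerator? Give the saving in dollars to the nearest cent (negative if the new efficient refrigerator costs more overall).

-$336.43

old refrigerator: $0.00 + (194/1000) kW × 1000 h × $0.16 = $0.00 + $31.04 = $31.04
new efficient refrigerator: $358.83 + (54/1000) kW × 1000 h × $0.16 = $358.83 + $8.64 = $367.47
Saving = $31.04 − $367.47 = −$336.43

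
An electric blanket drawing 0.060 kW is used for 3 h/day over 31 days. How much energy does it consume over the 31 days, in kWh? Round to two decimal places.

5.58 kWh

Runtime = 3 h/day × 31 days = 93 h
Energy = 0.06 kW × 93 h = 5.58 kWh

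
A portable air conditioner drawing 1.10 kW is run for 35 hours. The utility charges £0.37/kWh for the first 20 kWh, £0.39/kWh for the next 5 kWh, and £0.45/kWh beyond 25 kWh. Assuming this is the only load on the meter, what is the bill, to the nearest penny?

£15.43

Energy = 1.1 kW × 35 h = 38.5 kWh
Tier 1 (0–20 kWh): 20 × £0.37 = £7.4
Tier 2 (20–25 kWh): 5 × £0.39 = £1.95
Above 25 kWh: 13.5 × £0.45 = £6.075
Bill = £15.43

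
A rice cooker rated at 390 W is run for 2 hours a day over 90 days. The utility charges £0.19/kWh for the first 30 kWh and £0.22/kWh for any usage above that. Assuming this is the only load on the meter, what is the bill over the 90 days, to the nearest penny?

Runtime = 2 h/day × 90 days = 180 h
Energy = 0.39 kW × 180 h = 70.2 kWh
Tier 1 (0–30 kWh): 30 × £0.19 = £5.7
Above 30 kWh: 40.2 × £0.22 = £8.844
Bill = £14.54

£14.54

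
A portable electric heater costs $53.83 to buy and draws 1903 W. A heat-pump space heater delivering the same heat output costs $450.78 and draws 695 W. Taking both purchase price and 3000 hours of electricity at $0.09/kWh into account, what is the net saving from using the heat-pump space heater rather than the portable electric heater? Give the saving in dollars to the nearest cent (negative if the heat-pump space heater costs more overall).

portable electric heater: $53.83 + (1903/1000) kW × 3000 h × $0.09 = $53.83 + $513.81 = $567.64
heat-pump space heater: $450.78 + (695/1000) kW × 3000 h × $0.09 = $450.78 + $187.65 = $638.43
Saving = $567.64 − $638.43 = −$70.79

-$70.79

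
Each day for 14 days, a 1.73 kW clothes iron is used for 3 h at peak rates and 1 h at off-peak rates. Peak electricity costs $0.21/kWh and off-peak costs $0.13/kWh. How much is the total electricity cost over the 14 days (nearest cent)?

$18.41

Peak energy = 1.73 kW × 3 h × 14 = 72.66 kWh
Off-peak energy = 1.73 kW × 1 h × 14 = 24.22 kWh
Cost = 72.66 × $0.21 + 24.22 × $0.13 = $15.2586 + $3.1486 = $18.41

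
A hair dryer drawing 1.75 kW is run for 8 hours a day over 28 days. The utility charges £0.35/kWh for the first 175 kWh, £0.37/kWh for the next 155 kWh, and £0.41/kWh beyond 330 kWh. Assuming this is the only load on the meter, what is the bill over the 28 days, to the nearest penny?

£144.02

Runtime = 8 h/day × 28 days = 224 h
Energy = 1.75 kW × 224 h = 392 kWh
Tier 1 (0–175 kWh): 175 × £0.35 = £61.25
Tier 2 (175–330 kWh): 155 × £0.37 = £57.35
Above 330 kWh: 62 × £0.41 = £25.42
Bill = £144.02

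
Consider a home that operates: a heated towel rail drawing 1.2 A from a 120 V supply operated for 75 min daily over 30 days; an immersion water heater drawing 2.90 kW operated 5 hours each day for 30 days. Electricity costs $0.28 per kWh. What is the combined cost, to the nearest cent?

$123.31

heated towel rail: Power = 1.2 A × 120 V = 144 W = 0.144 kW
heated towel rail: Runtime = 75 min × 30 = 2250 min = 37.5 h
heated towel rail: 0.144 kW × 37.5 h = 5.4 kWh
immersion water heater: Runtime = 5 h/day × 30 days = 150 h
immersion water heater: 2.9 kW × 150 h = 435 kWh
Total energy = 440.4 kWh
Cost = 440.4 × $0.28 = $123.31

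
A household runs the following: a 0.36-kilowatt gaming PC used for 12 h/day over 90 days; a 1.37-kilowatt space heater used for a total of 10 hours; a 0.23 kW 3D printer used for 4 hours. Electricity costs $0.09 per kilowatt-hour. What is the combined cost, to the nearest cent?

gaming PC: Runtime = 12 h/day × 90 days = 1080 h
gaming PC: 0.36 kW × 1080 h = 388.8 kWh
space heater: 1.37 kW × 10 h = 13.7 kWh
3D printer: 0.23 kW × 4 h = 0.92 kWh
Total energy = 403.42 kWh
Cost = 403.42 × $0.09 = $36.31

$36.31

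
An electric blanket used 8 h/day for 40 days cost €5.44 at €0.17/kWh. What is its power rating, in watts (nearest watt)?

Energy = €5.44 ÷ €0.17/kWh = 32 kWh
Runtime = 8 h/day × 40 days = 320 h
Power = 32 kWh ÷ 320 h = 0.1 kW = 100 W

100 W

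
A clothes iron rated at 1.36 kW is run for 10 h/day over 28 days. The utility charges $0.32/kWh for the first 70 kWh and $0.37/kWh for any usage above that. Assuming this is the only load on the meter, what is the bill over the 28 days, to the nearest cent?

Runtime = 10 h/day × 28 days = 280 h
Energy = 1.36 kW × 280 h = 380.8 kWh
Tier 1 (0–70 kWh): 70 × $0.32 = $22.4
Above 70 kWh: 310.8 × $0.37 = $114.996
Bill = $137.40

$137.40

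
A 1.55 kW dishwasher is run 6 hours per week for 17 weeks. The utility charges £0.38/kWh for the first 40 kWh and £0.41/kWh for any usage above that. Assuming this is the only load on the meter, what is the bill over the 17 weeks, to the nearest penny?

Runtime = 6 h/week × 17 weeks = 102 h
Energy = 1.55 kW × 102 h = 158.1 kWh
Tier 1 (0–40 kWh): 40 × £0.38 = £15.2
Above 40 kWh: 118.1 × £0.41 = £48.421
Bill = £63.62

£63.62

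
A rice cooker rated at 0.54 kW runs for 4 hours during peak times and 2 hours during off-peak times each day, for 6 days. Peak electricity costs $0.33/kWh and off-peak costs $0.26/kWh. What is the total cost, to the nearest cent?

Peak energy = 0.54 kW × 4 h × 6 = 12.96 kWh
Off-peak energy = 0.54 kW × 2 h × 6 = 6.48 kWh
Cost = 12.96 × $0.33 + 6.48 × $0.26 = $4.2768 + $1.6848 = $5.96

$5.96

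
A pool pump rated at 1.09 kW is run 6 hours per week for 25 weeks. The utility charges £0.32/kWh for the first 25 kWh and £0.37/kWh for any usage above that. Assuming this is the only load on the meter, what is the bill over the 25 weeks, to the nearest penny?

Runtime = 6 h/week × 25 weeks = 150 h
Energy = 1.09 kW × 150 h = 163.5 kWh
Tier 1 (0–25 kWh): 25 × £0.32 = £8
Above 25 kWh: 138.5 × £0.37 = £51.245
Bill = £59.25

£59.25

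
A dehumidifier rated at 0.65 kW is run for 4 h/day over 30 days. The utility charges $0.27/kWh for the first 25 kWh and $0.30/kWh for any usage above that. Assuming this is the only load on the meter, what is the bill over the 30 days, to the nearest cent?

$22.65

Runtime = 4 h/day × 30 days = 120 h
Energy = 0.65 kW × 120 h = 78 kWh
Tier 1 (0–25 kWh): 25 × $0.27 = $6.75
Above 25 kWh: 53 × $0.30 = $15.9
Bill = $22.65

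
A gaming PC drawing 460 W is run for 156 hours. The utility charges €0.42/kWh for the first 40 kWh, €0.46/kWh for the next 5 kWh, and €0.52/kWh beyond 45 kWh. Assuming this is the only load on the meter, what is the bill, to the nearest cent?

€33.02

Energy = 0.46 kW × 156 h = 71.76 kWh
Tier 1 (0–40 kWh): 40 × €0.42 = €16.8
Tier 2 (40–45 kWh): 5 × €0.46 = €2.3
Above 45 kWh: 26.76 × €0.52 = €13.9152
Bill = €33.02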